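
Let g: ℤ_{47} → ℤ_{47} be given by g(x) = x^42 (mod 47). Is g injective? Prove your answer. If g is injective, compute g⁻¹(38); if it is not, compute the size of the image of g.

g(23): Repeated squaring mod 47: 23^1 ≡ 23, 23^2 ≡ 23² = 529 ≡ 12, 23^4 ≡ 12² = 144 ≡ 3, 23^8 ≡ 3² = 9, 23^16 ≡ 9² = 81 ≡ 34, 23^32 ≡ 34² = 1156 ≡ 28. Since 42 = 32 + 8 + 2, 23^42 ≡ 28·9·12: 28·9 = 252 ≡ 17, then 17·12 = 204 ≡ 16. So 23^42 ≡ 16 (mod 47).
g(24): Repeated squaring mod 47: 24^1 ≡ 24, 24^2 ≡ 24² = 576 ≡ 12, 24^4 ≡ 12² = 144 ≡ 3, 24^8 ≡ 3² = 9, 24^16 ≡ 9² = 81 ≡ 34, 24^32 ≡ 34² = 1156 ≡ 28. Since 42 = 32 + 8 + 2, 24^42 ≡ 28·9·12: 28·9 = 252 ≡ 17, then 17·12 = 204 ≡ 16. So 24^42 ≡ 16 (mod 47).
So g(23) = g(24) = 16 while 23 ≠ 24, therefore g is not injective.
Since g is not injective, we determine |image(g)|. Computing x^42 mod 47 for each x (by repeated squaring, reducing mod 47 at every step), the values g(0), g(1), …, g(46) are: 0, 1, 3, 18, 9, 37, 7, 12, 27, 42, 17, 2, 21, 25, 36, 8, 34, 24, 32, 14, 4, 28, 6, 16, 16, 6, 28, 4, 14, 32, 24, 34, 8, 36, 25, 21, 2, 17, 42, 27, 12, 7, 37, 9, 18, 3, 1.
The distinct values are {0, 1, 2, 3, 4, 6, 7, 8, 9, 12, 14, 16, 17, 18, 21, 24, 25, 27, 28, 32, 34, 36, 37, 42}; there are 24 of them.

24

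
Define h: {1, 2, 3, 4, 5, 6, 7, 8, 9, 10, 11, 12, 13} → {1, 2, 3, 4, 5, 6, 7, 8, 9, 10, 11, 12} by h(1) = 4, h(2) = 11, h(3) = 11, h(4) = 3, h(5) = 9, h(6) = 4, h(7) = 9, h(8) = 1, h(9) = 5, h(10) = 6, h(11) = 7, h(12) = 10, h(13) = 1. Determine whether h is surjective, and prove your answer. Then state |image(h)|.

No element maps to 2, so h is not surjective.
The image of h is {1, 3, 4, 5, 6, 7, 9, 10, 11}, which has 9 elements.

9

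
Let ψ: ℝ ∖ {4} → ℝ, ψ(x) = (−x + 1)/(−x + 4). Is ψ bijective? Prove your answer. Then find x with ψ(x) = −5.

7/2

If ψ(x) = 1, cross-multiplying gives −1(−x + 1) = −1(−x + 4), which simplifies to −1 = −4 — false.  So 1 has no preimage and ψ is not surjective.
Thus ψ is not bijective.
Solving ψ(x) = −5: cross-multiplying gives −x + 1 = −5(−x + 4), which rearranges to −6x = −21, so x = 7/2.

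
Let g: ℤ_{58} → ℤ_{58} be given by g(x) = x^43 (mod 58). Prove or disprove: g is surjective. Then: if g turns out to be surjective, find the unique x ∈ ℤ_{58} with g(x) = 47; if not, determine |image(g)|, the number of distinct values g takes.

11

Computing x^43 mod 58 for each x (by repeated squaring, reducing mod 58 at every step), the values g(0), g(1), …, g(57) are: 0, 1, 56, 55, 4, 5, 6, 7, 50, 9, 48, 47, 46, 13, 44, 43, 16, 41, 40, 39, 20, 37, 22, 23, 24, 25, 32, 31, 28, 29, 30, 27, 26, 33, 34, 35, 36, 21, 38, 19, 18, 17, 42, 15, 14, 45, 12, 11, 10, 49, 8, 51, 52, 53, 54, 3, 2, 57.
Every element of ℤ_{58} appears exactly once in this list, so g is a bijection, and in particular surjective.
Since g is surjective, we read off the preimage of 47 from the same table: g(11) = 47, so g⁻¹(47) = 11.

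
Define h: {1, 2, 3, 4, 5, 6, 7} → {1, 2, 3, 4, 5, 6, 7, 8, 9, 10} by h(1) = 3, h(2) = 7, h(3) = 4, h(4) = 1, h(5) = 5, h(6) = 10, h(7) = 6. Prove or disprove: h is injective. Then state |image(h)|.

The values h(1), …, h(7) are 3, 7, 4, 1, 5, 10, 6 — all distinct.
So h(s) = h(t) only when s = t, and h is injective.
The image of h is {1, 3, 4, 5, 6, 7, 10}, which has 7 elements.

7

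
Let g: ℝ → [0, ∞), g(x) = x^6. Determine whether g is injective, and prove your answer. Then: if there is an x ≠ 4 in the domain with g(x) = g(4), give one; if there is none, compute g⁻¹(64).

g(4) = 4096 = (−4)^6 = g(−4) (since 6 is even), with 4 ≠ −4. So g is not injective.
For the follow-up, such an x exists: taking x = −4 ∈ ℝ gives g(−4) = 4096 = g(4) with −4 ≠ 4.

-4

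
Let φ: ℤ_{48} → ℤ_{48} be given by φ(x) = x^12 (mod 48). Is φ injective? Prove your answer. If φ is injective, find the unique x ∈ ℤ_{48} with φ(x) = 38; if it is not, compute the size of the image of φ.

φ(2): Repeated squaring mod 48: 2^1 ≡ 2, 2^2 ≡ 2² = 4, 2^4 ≡ 4² = 16, 2^8 ≡ 16² = 256 ≡ 16. Since 12 = 8 + 4, 2^12 ≡ 16·16: 16·16 = 256 ≡ 16. So 2^12 ≡ 16 (mod 48).
φ(4): Repeated squaring mod 48: 4^1 ≡ 4, 4^2 ≡ 4² = 16, 4^4 ≡ 16² = 256 ≡ 16, 4^8 ≡ 16² = 256 ≡ 16. Since 12 = 8 + 4, 4^12 ≡ 16·16: 16·16 = 256 ≡ 16. So 4^12 ≡ 16 (mod 48).
So φ(2) = φ(4) = 16 while 2 ≠ 4, so φ is not injective.
Since φ is not injective, we determine |image(φ)|. Computing x^12 mod 48 for each x (by repeated squaring, reducing mod 48 at every step), the values φ(0), φ(1), …, φ(47) are: 0, 1, 16, 33, 16, 1, 0, 1, 16, 33, 16, 1, 0, 1, 16, 33, 16, 1, 0, 1, 16, 33, 16, 1, 0, 1, 16, 33, 16, 1, 0, 1, 16, 33, 16, 1, 0, 1, 16, 33, 16, 1, 0, 1, 16, 33, 16, 1.
The distinct values are {0, 1, 16, 33}; there are 4 of them.

4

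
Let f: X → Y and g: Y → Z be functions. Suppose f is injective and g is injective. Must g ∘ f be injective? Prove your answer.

Suppose (g ∘ f)(x_1) = (g ∘ f)(x_2), i.e. g(f(x_1)) = g(f(x_2)).
Since g is injective, f(x_1) = f(x_2). Since f is injective, x_1 = x_2. Hence g ∘ f is injective.

injective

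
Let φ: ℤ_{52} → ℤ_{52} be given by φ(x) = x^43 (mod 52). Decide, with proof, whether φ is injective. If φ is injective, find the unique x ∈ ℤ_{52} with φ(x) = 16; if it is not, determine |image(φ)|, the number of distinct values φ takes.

39

φ(0) = 0^43 = 0.
φ(26): Repeated squaring mod 52: 26^1 ≡ 26, 26^2 ≡ 26² = 676 ≡ 0, 26^4 ≡ 0² = 0, 26^8 ≡ 0² = 0, 26^16 ≡ 0² = 0, 26^32 ≡ 0² = 0. Since 43 = 32 + 8 + 2 + 1, 26^43 ≡ 0·0·0·26: 0·0 = 0, then 0·0 = 0, then 0·26 = 0. So 26^43 ≡ 0 (mod 52).
So φ(0) = φ(26) = 0 while 0 ≠ 26, so φ is not injective.
Since φ is not injective, we determine |image(φ)|. Computing x^43 mod 52 for each x (by repeated squaring, reducing mod 52 at every step), the values φ(0), φ(1), …, φ(51) are: 0, 1, 24, 3, 4, 21, 20, 19, 44, 9, 36, 15, 12, 13, 40, 11, 16, 17, 8, 7, 32, 5, 48, 23, 28, 25, 0, 27, 24, 29, 4, 47, 20, 45, 44, 35, 36, 41, 12, 39, 40, 37, 16, 43, 8, 33, 32, 31, 48, 49, 28, 51.
The distinct values are {0, 1, 3, 4, 5, 7, 8, 9, 11, 12, 13, 15, 16, 17, 19, 20, 21, 23, 24, 25, 27, 28, 29, 31, 32, 33, 35, 36, 37, 39, 40, 41, 43, 44, 45, 47, 48, 49, 51}; there are 39 of them.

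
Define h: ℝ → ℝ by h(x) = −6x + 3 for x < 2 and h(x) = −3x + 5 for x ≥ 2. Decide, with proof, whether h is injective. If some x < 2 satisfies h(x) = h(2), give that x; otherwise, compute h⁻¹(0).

Both pieces are strictly decreasing (slopes −6 and −3), so each is injective on its own interval.
The left piece maps (−∞, 2) onto (−9, ∞); the right piece maps [2, ∞) onto (−∞, −1].
These images overlap. In particular h(2) = −1 (right piece), and solving −6x + 3 = −1 on the left piece gives x = 2/3 < 2.
So h(2/3) = h(2) with 2/3 ≠ 2, and h is not injective. This x = 2/3 is the requested value below 2.

2/3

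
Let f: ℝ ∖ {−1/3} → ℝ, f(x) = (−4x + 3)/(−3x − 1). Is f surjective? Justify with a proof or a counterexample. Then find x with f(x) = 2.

-5/2

If f(x) = 4/3, cross-multiplying gives −3(−4x + 3) = −4(−3x − 1), which simplifies to −9 = 4 — false.  So 4/3 has no preimage and f is not surjective.
Solving f(x) = 2: cross-multiplying gives −4x + 3 = 2(−3x − 1), which rearranges to 2x = −5, so x = −5/2.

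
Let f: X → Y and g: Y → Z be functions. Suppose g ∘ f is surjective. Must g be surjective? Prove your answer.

Let c ∈ Z. Since g ∘ f is surjective, some a ∈ X has g(f(a)) = c. Then b = f(a) ∈ Y satisfies g(b) = c. So g is surjective.

surjective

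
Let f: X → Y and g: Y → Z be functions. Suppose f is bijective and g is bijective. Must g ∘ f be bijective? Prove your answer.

bijective

Injectivity: if g(f(u)) = g(f(v)) then f(u) = f(v) (g injective) so u = v (f injective).
Surjectivity: for c ∈ Z pick b with g(b) = c, then a with f(a) = b; then (g ∘ f)(a) = c.
So g ∘ f is bijective.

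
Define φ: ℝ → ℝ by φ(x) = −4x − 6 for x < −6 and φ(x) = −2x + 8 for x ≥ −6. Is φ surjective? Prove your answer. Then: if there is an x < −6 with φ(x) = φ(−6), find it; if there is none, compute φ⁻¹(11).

-13/2

Both pieces are strictly decreasing (slopes −4 and −2), so each is injective on its own interval.
The left piece maps (−∞, −6) onto (18, ∞); the right piece maps [−6, ∞) onto (−∞, 20].
The union (18, ∞) ∪ (−∞, 20] covers ℝ, so φ is surjective.
For the follow-up: the images overlap, so an x < −6 with φ(x) = φ(−6) exists. φ(−6) = 20; solving −4x − 6 = 20 for x < −6 gives x = (20 + 6)/(−4) = −13/2.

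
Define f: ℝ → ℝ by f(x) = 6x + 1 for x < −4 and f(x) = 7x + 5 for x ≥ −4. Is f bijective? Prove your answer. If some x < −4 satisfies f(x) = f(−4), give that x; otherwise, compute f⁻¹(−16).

-3

Both pieces are strictly increasing (slopes 6 and 7), so each is injective on its own interval.
The left piece maps (−∞, −4) onto (−∞, −23); the right piece maps [−4, ∞) onto [−23, ∞).
Since −23 = −23, the images partition ℝ: f is injective and surjective, hence bijective.
Because the two images are disjoint, no x < −4 has f(x) = f(−4), so we compute f⁻¹(−16): −16 lies in [−23, ∞), so solve 7x + 5 = −16: x = (−16 − 5)/7 = −3.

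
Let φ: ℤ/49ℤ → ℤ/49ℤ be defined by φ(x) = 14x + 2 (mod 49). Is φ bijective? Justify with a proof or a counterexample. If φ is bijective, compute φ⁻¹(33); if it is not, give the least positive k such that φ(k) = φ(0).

We have gcd(14, 49) = 7 > 1. Taking a = 0 and b = 7: φ(0) = 2 and φ(7) = 14·7 + 2 = 100 ≡ 2 (mod 49).
So φ(0) = φ(7) while 0 ≠ 7, therefore φ is not injective, hence not bijective.
Since φ is not bijective, we find the least positive k with φ(k) = φ(0): this means 14k ≡ 0 (mod 49), i.e. 49 ∣ 14k. Since gcd(14, 49) = 7, dividing through by 7 this holds exactly when 7 ∣ 2k, and as gcd(2, 7) = 1, exactly when 7 ∣ k.
The smallest positive such k is 7.

7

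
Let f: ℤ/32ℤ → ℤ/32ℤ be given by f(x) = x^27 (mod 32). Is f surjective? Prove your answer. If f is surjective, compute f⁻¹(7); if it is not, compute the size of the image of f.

17

f(0) = 0^27 = 0.
f(2): Repeated squaring mod 32: 2^1 ≡ 2, 2^2 ≡ 2² = 4, 2^4 ≡ 4² = 16, 2^8 ≡ 16² = 256 ≡ 0, 2^16 ≡ 0² = 0. Since 27 = 16 + 8 + 2 + 1, 2^27 ≡ 0·0·4·2: 0·0 = 0, then 0·4 = 0, then 0·2 = 0. So 2^27 ≡ 0 (mod 32).
So f(0) = f(2) = 0 while 0 ≠ 2, so f is not injective.
A non-injective map from the 32-element set ℤ/32ℤ to itself takes at most 31 distinct values, so it cannot be surjective. Thus f is not surjective.
Since f is not surjective, we determine |image(f)|. Computing x^27 mod 32 for each x (by repeated squaring, reducing mod 32 at every step), the values f(0), f(1), …, f(31) are: 0, 1, 0, 27, 0, 29, 0, 23, 0, 25, 0, 19, 0, 21, 0, 15, 0, 17, 0, 11, 0, 13, 0, 7, 0, 9, 0, 3, 0, 5, 0, 31.
The distinct values are {0, 1, 3, 5, 7, 9, 11, 13, 15, 17, 19, 21, 23, 25, 27, 29, 31}; there are 17 of them.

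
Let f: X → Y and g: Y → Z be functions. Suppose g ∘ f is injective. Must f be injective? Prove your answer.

injective

Suppose f(s) = f(t). Applying g: (g ∘ f)(s) = (g ∘ f)(t). Since g ∘ f is injective, s = t. Thus f is injective.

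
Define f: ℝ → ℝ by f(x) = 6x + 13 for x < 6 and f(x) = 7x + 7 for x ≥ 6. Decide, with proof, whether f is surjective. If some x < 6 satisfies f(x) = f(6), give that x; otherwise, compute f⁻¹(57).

50/7

Both pieces are strictly increasing (slopes 6 and 7), so each is injective on its own interval.
The left piece maps (−∞, 6) onto (−∞, 49); the right piece maps [6, ∞) onto [49, ∞).
These images together cover ℝ, so f is surjective.
Because the two images are disjoint, no x < 6 has f(x) = f(6), so we compute f⁻¹(57): 57 lies in [49, ∞), so solve 7x + 7 = 57: x = (57 − 7)/7 = 50/7.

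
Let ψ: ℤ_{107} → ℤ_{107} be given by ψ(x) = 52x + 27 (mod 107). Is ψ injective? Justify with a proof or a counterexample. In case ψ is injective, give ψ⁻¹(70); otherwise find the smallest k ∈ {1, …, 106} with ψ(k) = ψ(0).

7

Recall that ψ is injective when ψ(u) = ψ(v) forces u = v.
Suppose ψ(u) = ψ(v) in ℤ_{107}. Then 52u + 27 ≡ 52v + 27 (mod 107), so 52(u − v) ≡ 0 (mod 107).
Since gcd(52, 107) = 1, 52 is invertible modulo 107, hence u − v ≡ 0 (mod 107), i.e. u = v.
Thus ψ is injective.
We now compute 52⁻¹ mod 107 explicitly. Euclid's algorithm: 107 = 2·52 + 3, 52 = 17·3 + 1; back-substituting gives 1 = 35·52 − 17·107, so 52⁻¹ ≡ 35 (mod 107).
Since ψ is injective, we compute ψ⁻¹(70): solve 52x + 27 ≡ 70 (mod 107), i.e. 52x ≡ 43 (mod 107).
Multiplying by 52⁻¹ = 35 gives x ≡ 35·43 = 1505 = 14·107 + 7 ≡ 7 (mod 107).
Check: ψ(7) = 52·7 + 27 = 391 = 3·107 + 70 ≡ 70 (mod 107).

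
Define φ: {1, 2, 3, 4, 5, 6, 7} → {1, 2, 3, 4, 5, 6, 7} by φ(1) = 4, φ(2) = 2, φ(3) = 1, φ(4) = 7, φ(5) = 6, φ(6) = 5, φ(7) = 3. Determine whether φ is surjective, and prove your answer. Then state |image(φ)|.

Every element of the codomain has a preimage: 1 = φ(3), 2 = φ(2), 3 = φ(7), 4 = φ(1), 5 = φ(6), 6 = φ(5), 7 = φ(4).
Therefore φ is surjective.
The image of φ is {1, 2, 3, 4, 5, 6, 7}, which has 7 elements.

7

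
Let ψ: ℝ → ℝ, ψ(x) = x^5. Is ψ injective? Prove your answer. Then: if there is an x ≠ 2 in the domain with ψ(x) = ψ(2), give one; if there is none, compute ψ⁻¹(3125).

On ℝ, x ↦ x^5 is strictly increasing (since 5 is odd), so ψ(a) = ψ(b) forces a = b. So ψ is injective.
Since x ↦ x^5 is strictly increasing on ℝ, it is injective there, so no x ≠ 2 in the domain has ψ(x) = ψ(2). We therefore compute ψ⁻¹(3125) = 3125^{1/5} = 5 (indeed 5^5 = 3125).

5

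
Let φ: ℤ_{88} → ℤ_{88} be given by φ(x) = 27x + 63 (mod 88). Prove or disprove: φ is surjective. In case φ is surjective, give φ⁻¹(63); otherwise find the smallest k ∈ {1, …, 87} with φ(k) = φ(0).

Since gcd(27, 88) = 1, 27 is invertible modulo 88. Euclid's algorithm: 88 = 3·27 + 7, 27 = 3·7 + 6, 7 = 1·6 + 1; back-substituting gives 1 = 75·27 − 23·88, so 27⁻¹ ≡ 75 (mod 88).
Then y ↦ 75(y − 63) is a two-sided inverse to φ, so every y ∈ ℤ_{88} has a preimage.
Thus φ is surjective.
Since φ is surjective, we find φ⁻¹(63): we need 27x ≡ 63 − 63 ≡ 0 (mod 88). Using 27⁻¹ = 75: x ≡ 75·0 = 0, so x = 0.
Check: φ(0) = 27·0 + 63 = 63 ≡ 63 (mod 88).

0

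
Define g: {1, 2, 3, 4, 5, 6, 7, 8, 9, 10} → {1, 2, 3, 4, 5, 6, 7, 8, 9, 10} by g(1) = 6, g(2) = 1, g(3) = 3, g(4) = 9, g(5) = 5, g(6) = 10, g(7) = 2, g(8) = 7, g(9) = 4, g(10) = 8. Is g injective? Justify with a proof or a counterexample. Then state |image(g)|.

10

The values g(1), …, g(10) are 6, 1, 3, 9, 5, 10, 2, 7, 4, 8 — all distinct.
So g(a) = g(b) only when a = b, and g is injective.
The image of g is {1, 2, 3, 4, 5, 6, 7, 8, 9, 10}, which has 10 elements.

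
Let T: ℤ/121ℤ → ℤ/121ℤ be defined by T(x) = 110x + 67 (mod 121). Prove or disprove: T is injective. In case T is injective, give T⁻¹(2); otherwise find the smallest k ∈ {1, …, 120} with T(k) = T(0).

11

We have gcd(110, 121) = 11 > 1. Taking s = 0 and t = 11: T(0) = 67 and T(11) = 110·11 + 67 = 1277 ≡ 67 (mod 121).
So T(0) = T(11) while 0 ≠ 11, hence T is not injective.
Since T is not injective, we find the least positive k with T(k) = T(0): this means 110k ≡ 0 (mod 121), i.e. 121 ∣ 110k. Since gcd(110, 121) = 11, dividing through by 11 this holds exactly when 11 ∣ 10k, and as gcd(10, 11) = 1, exactly when 11 ∣ k.
The smallest positive such k is 11.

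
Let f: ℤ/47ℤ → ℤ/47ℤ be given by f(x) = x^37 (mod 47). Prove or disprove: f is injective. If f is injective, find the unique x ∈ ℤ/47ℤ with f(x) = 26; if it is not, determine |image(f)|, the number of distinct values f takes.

Since 47 is prime, the nonzero elements of ℤ/47ℤ form a cyclic group of order 46.
As gcd(37, 46) = 1, raising to the 37th power is a bijection on this group: if x_1^37 ≡ x_2^37 then (x_1x_2^{−1})^37 = 1, and the only element of order dividing gcd(37, 46) = 1 is 1, so x_1 = x_2.
With f(0) = 0 this makes f injective on all of ℤ/47ℤ, hence bijective (finite equal-size domain and codomain). In particular f is injective.
Since f is injective, we find the preimage of 26. The inverse of x ↦ x^37 on (ℤ/47ℤ)^× is x ↦ x^5, because 37·5 = 185 = 4·46 + 1 ≡ 1 (mod 46) and x^{46} = 1 for x ≠ 0 (Fermat). So f⁻¹(26) = 26^5 mod 47.
Repeated squaring mod 47: 26^1 ≡ 26, 26^2 ≡ 26² = 676 ≡ 18, 26^4 ≡ 18² = 324 ≡ 42. Since 5 = 4 + 1, 26^5 ≡ 42·26: 42·26 = 1092 ≡ 11. So 26^5 ≡ 11 (mod 47).
Hence f⁻¹(26) = 11.

11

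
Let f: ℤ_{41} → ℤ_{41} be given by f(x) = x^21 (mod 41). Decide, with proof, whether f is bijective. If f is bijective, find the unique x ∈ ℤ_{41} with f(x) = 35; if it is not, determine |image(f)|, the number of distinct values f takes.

6

Since 41 is prime, the nonzero elements of ℤ_{41} form a cyclic group of order 40.
As gcd(21, 40) = 1, raising to the 21st power is a bijection on this group: if u^21 ≡ v^21 then (uv^{−1})^21 = 1, and the only element of order dividing gcd(21, 40) = 1 is 1, so u = v.
With f(0) = 0 this makes f injective on all of ℤ_{41}, hence bijective (finite equal-size domain and codomain). In particular f is bijective.
Since f is bijective, we find the preimage of 35. The inverse of x ↦ x^21 on (ℤ_{41})^× is x ↦ x^21, because 21·21 = 441 = 11·40 + 1 ≡ 1 (mod 40) and x^{40} = 1 for x ≠ 0 (Fermat). So f⁻¹(35) = 35^21 mod 41.
Repeated squaring mod 41: 35^1 ≡ 35, 35^2 ≡ 35² = 1225 ≡ 36, 35^4 ≡ 36² = 1296 ≡ 25, 35^8 ≡ 25² = 625 ≡ 10, 35^16 ≡ 10² = 100 ≡ 18. Since 21 = 16 + 4 + 1, 35^21 ≡ 18·25·35: 18·25 = 450 ≡ 40, then 40·35 = 1400 ≡ 6. So 35^21 ≡ 6 (mod 41).
Hence f⁻¹(35) = 6.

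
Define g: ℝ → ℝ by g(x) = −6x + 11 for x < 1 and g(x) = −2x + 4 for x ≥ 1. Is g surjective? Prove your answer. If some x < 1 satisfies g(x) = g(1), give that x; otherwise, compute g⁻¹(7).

Both pieces are strictly decreasing (slopes −6 and −2), so each is injective on its own interval.
The left piece maps (−∞, 1) onto (5, ∞); the right piece maps [1, ∞) onto (−∞, 2].
The union (5, ∞) ∪ (−∞, 2] omits the interval between 5 and 2; in particular 5 has no preimage. So g is not surjective.
Because the two images are disjoint, no x < 1 has g(x) = g(1), so we compute g⁻¹(7): 7 lies in (5, ∞), so solve −6x + 11 = 7: x = (7 − 11)/(−6) = 2/3.

2/3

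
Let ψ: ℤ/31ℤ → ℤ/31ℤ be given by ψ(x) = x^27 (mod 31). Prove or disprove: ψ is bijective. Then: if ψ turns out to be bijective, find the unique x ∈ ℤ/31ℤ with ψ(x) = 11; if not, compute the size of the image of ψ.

ψ(1) = 1^27 = 1.
ψ(5): Repeated squaring mod 31: 5^1 ≡ 5, 5^2 ≡ 5² = 25, 5^4 ≡ 25² = 625 ≡ 5, 5^8 ≡ 5² = 25, 5^16 ≡ 25² = 625 ≡ 5. Since 27 = 16 + 8 + 2 + 1, 5^27 ≡ 5·25·25·5: 5·25 = 125 ≡ 1, then 1·25 = 25, then 25·5 = 125 ≡ 1. So 5^27 ≡ 1 (mod 31).
So ψ(1) = ψ(5) = 1 while 1 ≠ 5, so ψ is not injective, hence not bijective.
Since ψ is not bijective, we determine |image(ψ)|. Computing x^27 mod 31 for each x (by repeated squaring, reducing mod 31 at every step), the values ψ(0), ψ(1), …, ψ(30) are: 0, 1, 4, 23, 16, 1, 30, 16, 2, 2, 4, 15, 27, 23, 2, 23, 8, 29, 8, 4, 16, 27, 29, 29, 15, 1, 30, 15, 8, 27, 30.
The distinct values are {0, 1, 2, 4, 8, 15, 16, 23, 27, 29, 30}; there are 11 of them.

11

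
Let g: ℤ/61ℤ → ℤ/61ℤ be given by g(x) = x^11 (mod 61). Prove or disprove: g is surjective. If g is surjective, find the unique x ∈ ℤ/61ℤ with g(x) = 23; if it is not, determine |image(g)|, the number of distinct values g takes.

Since 61 is prime, the nonzero elements of ℤ/61ℤ form a cyclic group of order 60.
As gcd(11, 60) = 1, raising to the 11th power is a bijection on this group: if x_1^11 ≡ x_2^11 then (x_1x_2^{−1})^11 = 1, and the only element of order dividing gcd(11, 60) = 1 is 1, so x_1 = x_2.
With g(0) = 0 this makes g injective on all of ℤ/61ℤ, hence bijective (finite equal-size domain and codomain). In particular g is surjective.
Since g is surjective, we find the preimage of 23. The inverse of x ↦ x^11 on (ℤ/61ℤ)^× is x ↦ x^11, because 11·11 = 121 = 2·60 + 1 ≡ 1 (mod 60) and x^{60} = 1 for x ≠ 0 (Fermat). So g⁻¹(23) = 23^11 mod 61.
Repeated squaring mod 61: 23^1 ≡ 23, 23^2 ≡ 23² = 529 ≡ 41, 23^4 ≡ 41² = 1681 ≡ 34, 23^8 ≡ 34² = 1156 ≡ 58. Since 11 = 8 + 2 + 1, 23^11 ≡ 58·41·23: 58·41 = 2378 ≡ 60, then 60·23 = 1380 ≡ 38. So 23^11 ≡ 38 (mod 61).
Hence g⁻¹(23) = 38.

38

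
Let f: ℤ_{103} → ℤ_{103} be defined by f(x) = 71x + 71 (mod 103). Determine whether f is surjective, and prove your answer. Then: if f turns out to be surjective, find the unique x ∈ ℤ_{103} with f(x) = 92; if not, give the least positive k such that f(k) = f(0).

Since gcd(71, 103) = 1, 71 is invertible modulo 103. Euclid's algorithm: 103 = 1·71 + 32, 71 = 2·32 + 7, 32 = 4·7 + 4, 7 = 1·4 + 3, 4 = 1·3 + 1; back-substituting gives 1 = 74·71 − 51·103, so 71⁻¹ ≡ 74 (mod 103).
Then y ↦ 74(y − 71) is a two-sided inverse to f, so every y ∈ ℤ_{103} has a preimage.
Therefore f is surjective.
Since f is surjective, we compute f⁻¹(92): solve 71x + 71 ≡ 92 (mod 103), i.e. 71x ≡ 21 (mod 103).
Multiplying by 71⁻¹ = 74 gives x ≡ 74·21 = 1554 = 15·103 + 9 ≡ 9 (mod 103).
Check: f(9) = 71·9 + 71 = 710 = 6·103 + 92 ≡ 92 (mod 103).

9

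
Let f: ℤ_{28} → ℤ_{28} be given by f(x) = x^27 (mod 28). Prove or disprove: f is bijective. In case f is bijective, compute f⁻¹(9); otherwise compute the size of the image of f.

9

f(2): Repeated squaring mod 28: 2^1 ≡ 2, 2^2 ≡ 2² = 4, 2^4 ≡ 4² = 16, 2^8 ≡ 16² = 256 ≡ 4, 2^16 ≡ 4² = 16. Since 27 = 16 + 8 + 2 + 1, 2^27 ≡ 16·4·4·2: 16·4 = 64 ≡ 8, then 8·4 = 32 ≡ 4, then 4·2 = 8. So 2^27 ≡ 8 (mod 28).
f(4): Repeated squaring mod 28: 4^1 ≡ 4, 4^2 ≡ 4² = 16, 4^4 ≡ 16² = 256 ≡ 4, 4^8 ≡ 4² = 16, 4^16 ≡ 16² = 256 ≡ 4. Since 27 = 16 + 8 + 2 + 1, 4^27 ≡ 4·16·16·4: 4·16 = 64 ≡ 8, then 8·16 = 128 ≡ 16, then 16·4 = 64 ≡ 8. So 4^27 ≡ 8 (mod 28).
So f(2) = f(4) = 8 while 2 ≠ 4, thus f is not injective, hence not bijective.
Since f is not bijective, we determine |image(f)|. Computing x^27 mod 28 for each x (by repeated squaring, reducing mod 28 at every step), the values f(0), f(1), …, f(27) are: 0, 1, 8, 27, 8, 13, 20, 7, 8, 1, 20, 15, 20, 13, 0, 15, 8, 13, 8, 27, 20, 21, 8, 15, 20, 1, 20, 27.
The distinct values are {0, 1, 7, 8, 13, 15, 20, 21, 27}; there are 9 of them.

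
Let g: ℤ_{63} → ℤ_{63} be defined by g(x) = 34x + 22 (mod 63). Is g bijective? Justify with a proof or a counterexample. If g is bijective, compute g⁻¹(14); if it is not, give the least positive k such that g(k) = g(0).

Suppose g(a) = g(b) in ℤ_{63}. Then 34a + 22 ≡ 34b + 22 (mod 63), so 34(a − b) ≡ 0 (mod 63).
Since gcd(34, 63) = 1, 34 is invertible modulo 63, so a − b ≡ 0 (mod 63), i.e. a = b.
We now compute 34⁻¹ mod 63 explicitly. Euclid's algorithm: 63 = 1·34 + 29, 34 = 1·29 + 5, 29 = 5·5 + 4, 5 = 1·4 + 1; back-substituting gives 1 = 13·34 − 7·63, so 34⁻¹ ≡ 13 (mod 63).
Then y ↦ 13(y − 22) is a two-sided inverse to g, so every y ∈ ℤ_{63} has a preimage.
Therefore g is bijective.
Since g is bijective, we find g⁻¹(14): we need 34x ≡ 14 − 22 ≡ 55 (mod 63). Using 34⁻¹ = 13: x ≡ 13·55 = 715 = 11·63 + 22, so x = 22.
Check: g(22) = 34·22 + 22 = 770 = 12·63 + 14 ≡ 14 (mod 63).

22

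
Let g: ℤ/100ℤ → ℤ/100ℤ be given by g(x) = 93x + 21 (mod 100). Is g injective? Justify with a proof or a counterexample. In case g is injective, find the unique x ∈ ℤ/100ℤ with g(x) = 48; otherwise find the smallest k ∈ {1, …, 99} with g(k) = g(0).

If g(s) = g(t), then 93s ≡ 93t (mod 100). Because gcd(93, 100) = 1, we may cancel 93 to get s ≡ t (mod 100).
Hence g is injective.
We now compute 93⁻¹ mod 100 explicitly. Euclid's algorithm: 100 = 1·93 + 7, 93 = 13·7 + 2, 7 = 3·2 + 1; back-substituting gives 1 = 57·93 − 53·100, so 93⁻¹ ≡ 57 (mod 100).
Since g is injective, we compute g⁻¹(48): solve 93x + 21 ≡ 48 (mod 100), i.e. 93x ≡ 27 (mod 100).
Multiplying by 93⁻¹ = 57 gives x ≡ 57·27 = 1539 = 15·100 + 39 ≡ 39 (mod 100).
Check: g(39) = 93·39 + 21 = 3648 = 36·100 + 48 ≡ 48 (mod 100).

39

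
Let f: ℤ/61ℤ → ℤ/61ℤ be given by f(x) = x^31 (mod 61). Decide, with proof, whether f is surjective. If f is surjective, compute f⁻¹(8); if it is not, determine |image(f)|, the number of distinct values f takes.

53

Since 61 is prime, the nonzero elements of ℤ/61ℤ form a cyclic group of order 60.
As gcd(31, 60) = 1, raising to the 31st power is a bijection on this group: if u^31 ≡ v^31 then (uv^{−1})^31 = 1, and the only element of order dividing gcd(31, 60) = 1 is 1, so u = v.
With f(0) = 0 this makes f injective on all of ℤ/61ℤ, hence bijective (finite equal-size domain and codomain). In particular f is surjective.
Since f is surjective, we find the preimage of 8. The inverse of x ↦ x^31 on (ℤ/61ℤ)^× is x ↦ x^31, because 31·31 = 961 = 16·60 + 1 ≡ 1 (mod 60) and x^{60} = 1 for x ≠ 0 (Fermat). So f⁻¹(8) = 8^31 mod 61.
Repeated squaring mod 61: 8^1 ≡ 8, 8^2 ≡ 8² = 64 ≡ 3, 8^4 ≡ 3² = 9, 8^8 ≡ 9² = 81 ≡ 20, 8^16 ≡ 20² = 400 ≡ 34. Since 31 = 16 + 8 + 4 + 2 + 1, 8^31 ≡ 34·20·9·3·8: 34·20 = 680 ≡ 9, then 9·9 = 81 ≡ 20, then 20·3 = 60, then 60·8 = 480 ≡ 53. So 8^31 ≡ 53 (mod 61).
Hence f⁻¹(8) = 53.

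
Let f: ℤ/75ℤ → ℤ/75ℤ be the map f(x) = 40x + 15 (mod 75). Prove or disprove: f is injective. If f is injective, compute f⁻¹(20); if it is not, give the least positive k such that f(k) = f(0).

We have gcd(40, 75) = 5 > 1. Taking s = 0 and t = 15: f(0) = 15 and f(15) = 40·15 + 15 = 615 ≡ 15 (mod 75).
So f(0) = f(15) while 0 ≠ 15, therefore f is not injective.
Since f is not injective, we find the least positive k with f(k) = f(0): this means 40k ≡ 0 (mod 75), i.e. 75 ∣ 40k. Since gcd(40, 75) = 5, dividing through by 5 this holds exactly when 15 ∣ 8k, and as gcd(8, 15) = 1, exactly when 15 ∣ k.
The smallest positive such k is 15.

15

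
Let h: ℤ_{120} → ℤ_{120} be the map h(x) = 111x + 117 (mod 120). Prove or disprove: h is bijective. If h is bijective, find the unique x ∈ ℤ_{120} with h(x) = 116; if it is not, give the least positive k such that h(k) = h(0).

Recall: h is injective if h(a) = h(b) implies a = b.
We have gcd(111, 120) = 3 > 1. Taking a = 0 and b = 40: h(0) = 117 and h(40) = 111·40 + 117 = 4557 ≡ 117 (mod 120).
So h(0) = h(40) while 0 ≠ 40, so h is not injective, hence not bijective.
Since h is not bijective, we find the least positive k with h(k) = h(0): this means 111k ≡ 0 (mod 120), i.e. 120 ∣ 111k. Since gcd(111, 120) = 3, dividing through by 3 this holds exactly when 40 ∣ 37k, and as gcd(37, 40) = 1, exactly when 40 ∣ k.
The smallest positive such k is 40.

40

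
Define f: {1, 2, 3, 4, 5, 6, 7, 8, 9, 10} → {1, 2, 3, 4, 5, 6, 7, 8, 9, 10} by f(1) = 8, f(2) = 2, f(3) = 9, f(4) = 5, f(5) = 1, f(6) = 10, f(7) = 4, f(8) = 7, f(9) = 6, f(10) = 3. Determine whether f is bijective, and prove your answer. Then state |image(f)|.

The values 8, 2, 9, 5, 1, 10, 4, 7, 6, 3 are a permutation of {1, 2, 3, 4, 5, 6, 7, 8, 9, 10}: each element appears exactly once.
So f is injective and surjective, hence bijective.
The image of f is {1, 2, 3, 4, 5, 6, 7, 8, 9, 10}, which has 10 elements.

10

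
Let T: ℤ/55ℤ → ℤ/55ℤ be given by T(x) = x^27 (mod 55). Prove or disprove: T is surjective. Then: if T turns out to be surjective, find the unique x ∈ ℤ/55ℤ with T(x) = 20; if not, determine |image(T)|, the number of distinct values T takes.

Computing x^27 mod 55 for each x (by repeated squaring, reducing mod 55 at every step), the values T(0), T(1), …, T(54) are: 0, 1, 18, 42, 49, 25, 41, 28, 2, 4, 10, 11, 23, 7, 9, 5, 36, 8, 17, 24, 15, 21, 33, 12, 29, 20, 16, 3, 52, 39, 35, 26, 43, 22, 34, 40, 31, 38, 47, 19, 50, 46, 48, 32, 44, 45, 51, 53, 27, 14, 30, 6, 13, 37, 54.
Every element of ℤ/55ℤ appears exactly once in this list, so T is a bijection, and in particular surjective.
Since T is surjective, we read off the preimage of 20 from the same table: T(25) = 20, so T⁻¹(20) = 25.

25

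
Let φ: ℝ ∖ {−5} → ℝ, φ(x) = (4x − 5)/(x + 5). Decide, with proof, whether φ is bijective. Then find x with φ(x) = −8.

If φ(x) = 4, cross-multiplying gives 1(4x − 5) = 4(x + 5), which simplifies to −5 = 20 — false.  So 4 has no preimage and φ is not surjective.
Hence φ is not bijective.
Solving φ(x) = −8: cross-multiplying gives 4x − 5 = −8(x + 5), which rearranges to 12x = −35, so x = −35/12.

-35/12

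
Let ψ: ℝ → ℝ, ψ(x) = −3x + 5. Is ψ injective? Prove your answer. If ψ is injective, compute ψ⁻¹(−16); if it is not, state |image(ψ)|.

Suppose ψ(s) = ψ(t). Then −3s + 5 = −3t + 5, so −3s = −3t, therefore s = t.
Thus ψ is injective.
Since ψ is injective, we compute ψ⁻¹(−16) = (−16 − 5)/(−3) = 7.

7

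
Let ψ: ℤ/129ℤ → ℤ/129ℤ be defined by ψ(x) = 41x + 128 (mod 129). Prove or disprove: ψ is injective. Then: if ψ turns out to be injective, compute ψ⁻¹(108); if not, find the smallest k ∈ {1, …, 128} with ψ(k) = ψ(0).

Suppose ψ(s) = ψ(t) in ℤ/129ℤ. Then 41s + 128 ≡ 41t + 128 (mod 129), therefore 41(s − t) ≡ 0 (mod 129).
Since gcd(41, 129) = 1, 41 is invertible modulo 129, therefore s − t ≡ 0 (mod 129), i.e. s = t.
Hence ψ is injective.
We now compute 41⁻¹ mod 129 explicitly. Euclid's algorithm: 129 = 3·41 + 6, 41 = 6·6 + 5, 6 = 1·5 + 1; back-substituting gives 1 = 107·41 − 34·129, so 41⁻¹ ≡ 107 (mod 129).
Since ψ is injective, we compute ψ⁻¹(108): solve 41x + 128 ≡ 108 (mod 129), i.e. 41x ≡ 109 (mod 129).
Multiplying by 41⁻¹ = 107 gives x ≡ 107·109 = 11663 = 90·129 + 53 ≡ 53 (mod 129).
Check: ψ(53) = 41·53 + 128 = 2301 = 17·129 + 108 ≡ 108 (mod 129).

53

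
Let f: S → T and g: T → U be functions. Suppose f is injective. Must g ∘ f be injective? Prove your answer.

No. Take S = T = U = {0, 1}, f = identity (injective), and g(x) = 0 for every x.
Then (g ∘ f)(0) = 0 = (g ∘ f)(1) with 0 ≠ 1, so g ∘ f is not injective.

not injective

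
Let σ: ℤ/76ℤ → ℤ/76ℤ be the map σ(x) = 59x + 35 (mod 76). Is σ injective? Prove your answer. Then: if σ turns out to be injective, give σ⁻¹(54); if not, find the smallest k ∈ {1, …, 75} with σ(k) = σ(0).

57

Suppose σ(s) = σ(t) in ℤ/76ℤ. Then 59s + 35 ≡ 59t + 35 (mod 76), therefore 59(s − t) ≡ 0 (mod 76).
Since gcd(59, 76) = 1, 59 is invertible modulo 76, thus s − t ≡ 0 (mod 76), i.e. s = t.
So σ is injective.
We now compute 59⁻¹ mod 76 explicitly. Euclid's algorithm: 76 = 1·59 + 17, 59 = 3·17 + 8, 17 = 2·8 + 1; back-substituting gives 1 = 67·59 − 52·76, so 59⁻¹ ≡ 67 (mod 76).
Since σ is injective, we find σ⁻¹(54): we need 59x ≡ 54 − 35 ≡ 19 (mod 76). Using 59⁻¹ = 67: x ≡ 67·19 = 1273 = 16·76 + 57, so x = 57.
Check: σ(57) = 59·57 + 35 = 3398 = 44·76 + 54 ≡ 54 (mod 76).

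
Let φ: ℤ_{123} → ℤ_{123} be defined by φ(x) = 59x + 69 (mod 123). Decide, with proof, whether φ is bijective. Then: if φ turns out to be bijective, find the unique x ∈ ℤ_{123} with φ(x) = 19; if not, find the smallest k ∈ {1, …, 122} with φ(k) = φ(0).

Suppose φ(a) = φ(b) in ℤ_{123}. Then 59a + 69 ≡ 59b + 69 (mod 123), hence 59(a − b) ≡ 0 (mod 123).
Since gcd(59, 123) = 1, 59 is invertible modulo 123, hence a − b ≡ 0 (mod 123), i.e. a = b.
We now compute 59⁻¹ mod 123 explicitly. Euclid's algorithm: 123 = 2·59 + 5, 59 = 11·5 + 4, 5 = 1·4 + 1; back-substituting gives 1 = 98·59 − 47·123, so 59⁻¹ ≡ 98 (mod 123).
For any y ∈ ℤ_{123}, x = 98(y − 69) mod 123 satisfies φ(x) = 59·98(y − 69) + 69 ≡ y (since 59·98 ≡ 1 mod 123). So every y has a preimage.
Therefore φ is bijective.
Since φ is bijective, we compute φ⁻¹(19): solve 59x + 69 ≡ 19 (mod 123), i.e. 59x ≡ 73 (mod 123).
Multiplying by 59⁻¹ = 98 gives x ≡ 98·73 = 7154 = 58·123 + 20 ≡ 20 (mod 123).
Check: φ(20) = 59·20 + 69 = 1249 = 10·123 + 19 ≡ 19 (mod 123).

20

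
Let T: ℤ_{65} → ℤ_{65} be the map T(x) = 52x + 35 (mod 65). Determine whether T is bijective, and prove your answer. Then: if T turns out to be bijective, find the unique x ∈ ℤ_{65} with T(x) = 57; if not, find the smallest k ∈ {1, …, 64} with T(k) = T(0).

By definition, T is injective when T(s) = T(t) forces s = t.
We have gcd(52, 65) = 13 > 1. Taking s = 0 and t = 5: T(0) = 35 and T(5) = 52·5 + 35 = 295 ≡ 35 (mod 65).
So T(0) = T(5) while 0 ≠ 5, hence T is not injective, hence not bijective.
Since T is not bijective, we find the least positive k with T(k) = T(0): this means 52k ≡ 0 (mod 65), i.e. 65 ∣ 52k. Since gcd(52, 65) = 13, dividing through by 13 this holds exactly when 5 ∣ 4k, and as gcd(4, 5) = 1, exactly when 5 ∣ k.
The smallest positive such k is 5.

5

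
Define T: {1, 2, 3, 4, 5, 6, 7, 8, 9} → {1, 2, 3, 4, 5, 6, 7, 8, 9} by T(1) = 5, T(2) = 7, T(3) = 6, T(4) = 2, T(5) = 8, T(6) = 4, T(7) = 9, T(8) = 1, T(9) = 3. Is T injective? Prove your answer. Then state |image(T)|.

The values T(1), …, T(9) are 5, 7, 6, 2, 8, 4, 9, 1, 3 — all distinct.
So T(a) = T(b) only when a = b, and T is injective.
The image of T is {1, 2, 3, 4, 5, 6, 7, 8, 9}, which has 9 elements.

9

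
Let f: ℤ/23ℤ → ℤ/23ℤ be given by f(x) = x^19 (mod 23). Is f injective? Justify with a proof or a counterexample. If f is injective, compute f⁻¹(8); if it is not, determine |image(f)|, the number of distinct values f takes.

Since 23 is prime, the nonzero elements of ℤ/23ℤ form a cyclic group of order 22.
As gcd(19, 22) = 1, raising to the 19th power is a bijection on this group: if x_1^19 ≡ x_2^19 then (x_1x_2^{−1})^19 = 1, and the only element of order dividing gcd(19, 22) = 1 is 1, so x_1 = x_2.
With f(0) = 0 this makes f injective on all of ℤ/23ℤ, hence bijective (finite equal-size domain and codomain). In particular f is injective.
Since f is injective, we find the preimage of 8. The inverse of x ↦ x^19 on (ℤ/23ℤ)^× is x ↦ x^7, because 19·7 = 133 = 6·22 + 1 ≡ 1 (mod 22) and x^{22} = 1 for x ≠ 0 (Fermat). So f⁻¹(8) = 8^7 mod 23.
Repeated squaring mod 23: 8^1 ≡ 8, 8^2 ≡ 8² = 64 ≡ 18, 8^4 ≡ 18² = 324 ≡ 2. Since 7 = 4 + 2 + 1, 8^7 ≡ 2·18·8: 2·18 = 36 ≡ 13, then 13·8 = 104 ≡ 12. So 8^7 ≡ 12 (mod 23).
Hence f⁻¹(8) = 12.

12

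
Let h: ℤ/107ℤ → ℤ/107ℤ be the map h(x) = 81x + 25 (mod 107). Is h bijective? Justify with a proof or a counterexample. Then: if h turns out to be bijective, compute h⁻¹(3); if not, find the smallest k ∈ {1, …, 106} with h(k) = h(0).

42

By definition, injectivity means: for all s, t in the domain, h(s) = h(t) implies s = t.
Suppose h(s) = h(t) in ℤ/107ℤ. Then 81s + 25 ≡ 81t + 25 (mod 107), therefore 81(s − t) ≡ 0 (mod 107).
Since gcd(81, 107) = 1, 81 is invertible modulo 107, so s − t ≡ 0 (mod 107), i.e. s = t.
We now compute 81⁻¹ mod 107 explicitly. Euclid's algorithm: 107 = 1·81 + 26, 81 = 3·26 + 3, 26 = 8·3 + 2, 3 = 1·2 + 1; back-substituting gives 1 = 37·81 − 28·107, so 81⁻¹ ≡ 37 (mod 107).
Then y ↦ 37(y − 25) is a two-sided inverse to h, so every y ∈ ℤ/107ℤ has a preimage.
Thus h is bijective.
Since h is bijective, we find h⁻¹(3): we need 81x ≡ 3 − 25 ≡ 85 (mod 107). Using 81⁻¹ = 37: x ≡ 37·85 = 3145 = 29·107 + 42, so x = 42.
Check: h(42) = 81·42 + 25 = 3427 = 32·107 + 3 ≡ 3 (mod 107).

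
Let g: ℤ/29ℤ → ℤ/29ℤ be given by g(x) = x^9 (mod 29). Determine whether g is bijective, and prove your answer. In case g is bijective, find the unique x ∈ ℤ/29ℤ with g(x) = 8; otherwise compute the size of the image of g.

Since 29 is prime, the nonzero elements of ℤ/29ℤ form a cyclic group of order 28.
As gcd(9, 28) = 1, raising to the 9th power is a bijection on this group: if u^9 ≡ v^9 then (uv^{−1})^9 = 1, and the only element of order dividing gcd(9, 28) = 1 is 1, so u = v.
With g(0) = 0 this makes g injective on all of ℤ/29ℤ, hence bijective (finite equal-size domain and codomain). In particular g is bijective.
Since g is bijective, we find the preimage of 8. The inverse of x ↦ x^9 on (ℤ/29ℤ)^× is x ↦ x^25, because 9·25 = 225 = 8·28 + 1 ≡ 1 (mod 28) and x^{28} = 1 for x ≠ 0 (Fermat). So g⁻¹(8) = 8^25 mod 29.
Repeated squaring mod 29: 8^1 ≡ 8, 8^2 ≡ 8² = 64 ≡ 6, 8^4 ≡ 6² = 36 ≡ 7, 8^8 ≡ 7² = 49 ≡ 20, 8^16 ≡ 20² = 400 ≡ 23. Since 25 = 16 + 8 + 1, 8^25 ≡ 23·20·8: 23·20 = 460 ≡ 25, then 25·8 = 200 ≡ 26. So 8^25 ≡ 26 (mod 29).
Hence g⁻¹(8) = 26.

26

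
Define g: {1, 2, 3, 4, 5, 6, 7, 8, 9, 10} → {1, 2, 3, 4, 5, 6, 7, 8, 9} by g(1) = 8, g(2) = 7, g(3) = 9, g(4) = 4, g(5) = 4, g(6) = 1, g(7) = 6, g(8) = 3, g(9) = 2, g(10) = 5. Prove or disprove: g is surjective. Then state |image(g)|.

9

Every element of the codomain has a preimage: 1 = g(6), 2 = g(9), 3 = g(8), 4 = g(4), 5 = g(10), 6 = g(7), 7 = g(2), 8 = g(1), 9 = g(3).
Thus g is surjective.
The image of g is {1, 2, 3, 4, 5, 6, 7, 8, 9}, which has 9 elements.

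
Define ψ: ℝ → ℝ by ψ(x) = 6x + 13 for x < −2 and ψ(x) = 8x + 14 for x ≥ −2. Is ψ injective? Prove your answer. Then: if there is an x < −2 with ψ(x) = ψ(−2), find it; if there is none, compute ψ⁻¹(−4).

Both pieces are strictly increasing (slopes 6 and 8), so each is injective on its own interval.
The left piece maps (−∞, −2) onto (−∞, 1); the right piece maps [−2, ∞) onto [−2, ∞).
These images overlap. In particular ψ(−2) = −2 (right piece), and solving 6x + 13 = −2 on the left piece gives x = −5/2 < −2.
So ψ(−5/2) = ψ(−2) with −5/2 ≠ −2, and ψ is not injective. This x = −5/2 is the requested value below −2.

-5/2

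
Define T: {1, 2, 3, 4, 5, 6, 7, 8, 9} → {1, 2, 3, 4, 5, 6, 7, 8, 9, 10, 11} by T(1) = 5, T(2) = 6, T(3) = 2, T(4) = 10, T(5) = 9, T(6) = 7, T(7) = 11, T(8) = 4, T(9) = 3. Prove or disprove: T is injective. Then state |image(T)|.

9

The values T(1), …, T(9) are 5, 6, 2, 10, 9, 7, 11, 4, 3 — all distinct.
So T(x_1) = T(x_2) only when x_1 = x_2, and T is injective.
The image of T is {2, 3, 4, 5, 6, 7, 9, 10, 11}, which has 9 elements.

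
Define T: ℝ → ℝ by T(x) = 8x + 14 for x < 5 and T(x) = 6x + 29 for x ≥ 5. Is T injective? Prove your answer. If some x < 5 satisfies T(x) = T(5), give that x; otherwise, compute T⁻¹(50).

9/2

Both pieces are strictly increasing (slopes 8 and 6), so each is injective on its own interval.
The left piece maps (−∞, 5) onto (−∞, 54); the right piece maps [5, ∞) onto [59, ∞).
These images are disjoint, so no value is attained by both pieces. Thus T is injective.
Because the two images are disjoint, no x < 5 has T(x) = T(5), so we compute T⁻¹(50): 50 lies in (−∞, 54), so solve 8x + 14 = 50: x = (50 − 14)/8 = 9/2.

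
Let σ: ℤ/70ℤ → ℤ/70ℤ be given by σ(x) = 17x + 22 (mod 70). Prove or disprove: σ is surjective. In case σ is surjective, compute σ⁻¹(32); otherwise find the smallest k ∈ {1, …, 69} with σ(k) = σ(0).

Since gcd(17, 70) = 1, 17 is invertible modulo 70. Euclid's algorithm: 70 = 4·17 + 2, 17 = 8·2 + 1; back-substituting gives 1 = 33·17 − 8·70, so 17⁻¹ ≡ 33 (mod 70).
Then y ↦ 33(y − 22) is a two-sided inverse to σ, so every y ∈ ℤ/70ℤ has a preimage.
Therefore σ is surjective.
Since σ is surjective, we compute σ⁻¹(32): solve 17x + 22 ≡ 32 (mod 70), i.e. 17x ≡ 10 (mod 70).
Multiplying by 17⁻¹ = 33 gives x ≡ 33·10 = 330 = 4·70 + 50 ≡ 50 (mod 70).
Check: σ(50) = 17·50 + 22 = 872 = 12·70 + 32 ≡ 32 (mod 70).

50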